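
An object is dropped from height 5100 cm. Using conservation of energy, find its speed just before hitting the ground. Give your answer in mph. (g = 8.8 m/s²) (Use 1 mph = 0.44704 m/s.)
Convert to SI: h = 51.0 m
mgh = ½mv² ⇒ v = √(2gh) = √(2·8.8·51.0) = 29.96 m/s = 67.02 mph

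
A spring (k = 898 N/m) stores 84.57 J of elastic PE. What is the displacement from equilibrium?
x = √(2·PE/k) = √(2·84.57/898) = 0.434 m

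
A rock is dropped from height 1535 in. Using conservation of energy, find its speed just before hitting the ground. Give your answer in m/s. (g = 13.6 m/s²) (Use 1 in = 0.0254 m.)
Convert to SI: h = 38.989 m
mgh = ½mv² ⇒ v = √(2gh) = √(2·13.6·38.989) = 32.57 m/s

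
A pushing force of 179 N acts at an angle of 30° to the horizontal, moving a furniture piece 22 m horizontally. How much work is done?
W = F·d·cosθ = (179)(22)cos(30°) = 3410 J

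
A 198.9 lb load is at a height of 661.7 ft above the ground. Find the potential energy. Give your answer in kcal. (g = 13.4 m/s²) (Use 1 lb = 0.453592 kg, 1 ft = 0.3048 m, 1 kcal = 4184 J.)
Convert to SI: m = 90.2194 kg, h = 201.686 m
PE = mgh = (90.2194)(13.4)(201.686) = 243827 J = 58.28 kcal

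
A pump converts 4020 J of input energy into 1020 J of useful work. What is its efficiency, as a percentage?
η = W_out/W_in = 1020/4020 = 25.37%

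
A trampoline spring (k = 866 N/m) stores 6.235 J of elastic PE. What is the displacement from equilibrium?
x = √(2·PE/k) = √(2·6.235/866) = 0.12 m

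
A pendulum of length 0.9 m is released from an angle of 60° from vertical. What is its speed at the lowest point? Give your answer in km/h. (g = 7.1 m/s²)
h = L(1 − cosθ) = 0.9(1 − cos60°) = 0.45 m
v = √(2gh) = √(2·7.1·0.45) = 2.52784 m/s = 9.1 km/h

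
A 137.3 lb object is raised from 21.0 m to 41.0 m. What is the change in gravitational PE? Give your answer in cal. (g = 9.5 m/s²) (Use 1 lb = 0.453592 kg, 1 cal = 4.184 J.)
Convert to SI: m = 62.2782 kg, Δh = 20.0 m
ΔPE = mgΔh = (62.2782)(9.5)(20.0) = 11832.9 J = 2828 cal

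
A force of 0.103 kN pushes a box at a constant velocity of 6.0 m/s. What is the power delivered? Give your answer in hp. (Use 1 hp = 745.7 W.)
Convert to SI: F = 103.0 N, v = 6.0 m/s
P = Fv = (103.0)(6.0) = 618.0 W = 0.8288 hp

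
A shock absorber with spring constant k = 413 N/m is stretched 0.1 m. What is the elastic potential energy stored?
PE = ½kx² = ½(413)(0.1)² = 2.065 J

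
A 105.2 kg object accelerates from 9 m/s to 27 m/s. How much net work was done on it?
W = ΔKE = ½m(v₂² − v₁²) = ½(105.2)(27² − 9²) = 34084.8 J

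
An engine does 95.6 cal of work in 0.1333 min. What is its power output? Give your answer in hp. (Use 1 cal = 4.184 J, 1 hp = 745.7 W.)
Convert to SI: W = 399.99 J, t = 7.998 s
P = W/t = 399.99/7.998 = 50.0113 W = 0.06707 hp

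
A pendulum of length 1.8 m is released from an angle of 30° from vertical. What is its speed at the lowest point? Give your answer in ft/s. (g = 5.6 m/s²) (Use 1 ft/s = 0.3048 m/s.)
h = L(1 − cosθ) = 1.8(1 − cos30°) = 0.241154 m
v = √(2gh) = √(2·5.6·0.241154) = 1.64345 m/s = 5.392 ft/s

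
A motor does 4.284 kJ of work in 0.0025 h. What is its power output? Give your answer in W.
Convert to SI: W = 4284.0 J, t = 9.0 s
P = W/t = 4284.0/9.0 = 476.0 W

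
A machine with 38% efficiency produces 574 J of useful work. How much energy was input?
W_in = W_out/η = 574/0.38 = 1511 J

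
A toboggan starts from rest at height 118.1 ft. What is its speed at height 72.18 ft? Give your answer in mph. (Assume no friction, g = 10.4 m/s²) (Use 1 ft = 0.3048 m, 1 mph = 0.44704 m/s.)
Convert to SI: h₁−h₂ = 13.9964 m
mgh₁ = mgh₂ + ½mv² ⇒ v = √(2g(h₁−h₂)) = √(2·10.4·13.9964) = 17.0624 m/s = 38.17 mph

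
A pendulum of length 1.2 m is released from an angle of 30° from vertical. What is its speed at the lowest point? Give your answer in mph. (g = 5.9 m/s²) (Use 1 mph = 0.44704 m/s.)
h = L(1 − cosθ) = 1.2(1 − cos30°) = 0.16077 m
v = √(2gh) = √(2·5.9·0.16077) = 1.37735 m/s = 3.081 mph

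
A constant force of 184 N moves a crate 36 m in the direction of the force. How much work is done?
W = F·d = (184)(36) = 6624 J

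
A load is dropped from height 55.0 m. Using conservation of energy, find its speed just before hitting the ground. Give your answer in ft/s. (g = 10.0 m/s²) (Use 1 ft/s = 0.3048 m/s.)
mgh = ½mv² ⇒ v = √(2gh) = √(2·10.0·55.0) = 33.1662 m/s = 108.8 ft/s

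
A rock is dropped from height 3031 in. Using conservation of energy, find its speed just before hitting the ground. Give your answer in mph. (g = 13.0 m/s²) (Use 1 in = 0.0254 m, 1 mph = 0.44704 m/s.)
Convert to SI: h = 76.9874 m
mgh = ½mv² ⇒ v = √(2gh) = √(2·13.0·76.9874) = 44.7401 m/s = 100.1 mph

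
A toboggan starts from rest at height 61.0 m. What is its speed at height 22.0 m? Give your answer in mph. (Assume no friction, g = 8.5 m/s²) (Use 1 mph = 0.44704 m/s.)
mgh₁ = mgh₂ + ½mv² ⇒ v = √(2g(h₁−h₂)) = √(2·8.5·39.0) = 25.7488 m/s = 57.6 mph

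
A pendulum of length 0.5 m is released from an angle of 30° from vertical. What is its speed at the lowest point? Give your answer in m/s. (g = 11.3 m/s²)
h = L(1 − cosθ) = 0.5(1 − cos30°) = 0.0669873 m
v = √(2gh) = √(2·11.3·0.0669873) = 1.23 m/s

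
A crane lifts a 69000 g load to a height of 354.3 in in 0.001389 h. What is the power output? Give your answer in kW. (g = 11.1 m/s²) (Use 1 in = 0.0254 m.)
Convert to SI: m = 69.0 kg, h = 8.99922 m, t = 5.0004 s
P = mgh/t = (69.0)(11.1)(8.99922)/5.0004 = 1378.39 W = 1.378 kW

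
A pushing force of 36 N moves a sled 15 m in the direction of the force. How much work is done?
W = F·d = (36)(15) = 540.0 J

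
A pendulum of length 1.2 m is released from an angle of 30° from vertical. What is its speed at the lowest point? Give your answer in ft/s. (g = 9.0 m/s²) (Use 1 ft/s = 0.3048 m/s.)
h = L(1 − cosθ) = 1.2(1 − cos30°) = 0.16077 m
v = √(2gh) = √(2·9.0·0.16077) = 1.70113 m/s = 5.581 ft/s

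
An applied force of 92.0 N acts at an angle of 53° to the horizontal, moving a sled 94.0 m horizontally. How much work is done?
W = F·d·cosθ = (92.0)(94.0)cos(53°) = 5204 J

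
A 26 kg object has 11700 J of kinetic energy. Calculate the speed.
v = √(2·KE/m) = √(2·11700/26) = 30.0 m/s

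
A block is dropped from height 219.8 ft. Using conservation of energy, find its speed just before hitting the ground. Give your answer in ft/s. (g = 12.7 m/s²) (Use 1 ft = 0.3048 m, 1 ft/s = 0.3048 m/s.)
Convert to SI: h = 66.995 m
mgh = ½mv² ⇒ v = √(2gh) = √(2·12.7·66.995) = 41.2514 m/s = 135.3 ft/s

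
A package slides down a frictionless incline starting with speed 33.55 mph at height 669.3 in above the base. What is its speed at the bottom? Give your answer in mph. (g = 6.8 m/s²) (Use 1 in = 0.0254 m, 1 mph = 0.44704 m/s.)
Convert to SI: v₀ = 14.9982 m/s, h = 17.0002 m
½mv₀² + mgh = ½mv² ⇒ v = √(v₀² + 2gh) = √(14.9982² + 2·6.8·17.0002) = 21.3576 m/s = 47.78 mph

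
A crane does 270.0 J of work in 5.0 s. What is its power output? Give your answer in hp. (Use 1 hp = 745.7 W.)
P = W/t = 270.0/5.0 = 54.0 W = 0.07242 hp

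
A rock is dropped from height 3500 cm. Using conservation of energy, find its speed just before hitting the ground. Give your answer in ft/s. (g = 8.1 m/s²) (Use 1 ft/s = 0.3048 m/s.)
Convert to SI: h = 35.0 m
mgh = ½mv² ⇒ v = √(2gh) = √(2·8.1·35.0) = 23.8118 m/s = 78.12 ft/s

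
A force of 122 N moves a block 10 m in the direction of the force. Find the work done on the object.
W = F·d = (122)(10) = 1220 J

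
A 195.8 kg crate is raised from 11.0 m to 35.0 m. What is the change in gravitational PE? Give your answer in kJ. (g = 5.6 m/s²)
ΔPE = mgΔh = (195.8)(5.6)(24.0) = 26315.5 J = 26.32 kJ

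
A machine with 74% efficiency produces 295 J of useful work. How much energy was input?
W_in = W_out/η = 295/0.74 = 398.6 J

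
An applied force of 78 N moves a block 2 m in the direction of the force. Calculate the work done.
W = F·d = (78)(2) = 156.0 J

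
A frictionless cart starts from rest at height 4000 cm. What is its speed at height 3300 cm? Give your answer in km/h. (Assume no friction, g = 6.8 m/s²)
Convert to SI: h₁−h₂ = 7.0 m
mgh₁ = mgh₂ + ½mv² ⇒ v = √(2g(h₁−h₂)) = √(2·6.8·7.0) = 9.75705 m/s = 35.13 km/h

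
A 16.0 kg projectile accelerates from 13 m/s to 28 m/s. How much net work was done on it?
W = ΔKE = ½m(v₂² − v₁²) = ½(16.0)(28² − 13²) = 4920.0 J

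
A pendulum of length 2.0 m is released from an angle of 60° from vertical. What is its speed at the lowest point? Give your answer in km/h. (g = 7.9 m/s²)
h = L(1 − cosθ) = 2.0(1 − cos60°) = 1.0 m
v = √(2gh) = √(2·7.9·1.0) = 3.97492 m/s = 14.31 km/h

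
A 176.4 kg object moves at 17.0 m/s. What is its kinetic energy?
KE = ½mv² = ½(176.4)(17.0)² = 25490 J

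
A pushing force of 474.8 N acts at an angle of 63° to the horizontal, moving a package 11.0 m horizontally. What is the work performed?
W = F·d·cosθ = (474.8)(11.0)cos(63°) = 2371 J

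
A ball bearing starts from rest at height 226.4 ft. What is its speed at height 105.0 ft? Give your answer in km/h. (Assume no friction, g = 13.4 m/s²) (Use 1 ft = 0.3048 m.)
Convert to SI: h₁−h₂ = 37.0027 m
mgh₁ = mgh₂ + ½mv² ⇒ v = √(2g(h₁−h₂)) = √(2·13.4·37.0027) = 31.4908 m/s = 113.4 km/h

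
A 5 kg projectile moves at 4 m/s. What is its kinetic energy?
KE = ½mv² = ½(5)(4)² = 40.0 J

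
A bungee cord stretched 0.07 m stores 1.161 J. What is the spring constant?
k = 2·PE/x² = 2·1.161/(0.07)² = 473.9 N/m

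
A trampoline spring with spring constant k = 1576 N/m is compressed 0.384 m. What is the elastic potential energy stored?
PE = ½kx² = ½(1576)(0.384)² = 116.2 J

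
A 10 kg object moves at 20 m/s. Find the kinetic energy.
KE = ½mv² = ½(10)(20)² = 2000.0 J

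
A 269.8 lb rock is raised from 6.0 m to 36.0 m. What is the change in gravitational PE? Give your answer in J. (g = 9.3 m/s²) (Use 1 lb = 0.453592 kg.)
Convert to SI: m = 122.379 kg, Δh = 30.0 m
ΔPE = mgΔh = (122.379)(9.3)(30.0) = 34140 J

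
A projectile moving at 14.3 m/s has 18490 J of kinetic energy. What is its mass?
m = 2·KE/v² = 2·18490/(14.3)² = 180.8 kg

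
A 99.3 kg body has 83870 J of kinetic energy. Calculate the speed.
v = √(2·KE/m) = √(2·83870/99.3) = 41.1 m/s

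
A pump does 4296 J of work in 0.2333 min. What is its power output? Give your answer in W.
Convert to SI: W = 4296.0 J, t = 13.998 s
P = W/t = 4296.0/13.998 = 306.9 W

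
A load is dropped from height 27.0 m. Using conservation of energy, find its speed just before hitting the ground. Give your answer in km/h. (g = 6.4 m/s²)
mgh = ½mv² ⇒ v = √(2gh) = √(2·6.4·27.0) = 18.5903 m/s = 66.93 km/h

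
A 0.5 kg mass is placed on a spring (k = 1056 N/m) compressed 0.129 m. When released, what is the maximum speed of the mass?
½kx² = ½mv² ⇒ v = x√(k/m) = (0.129)√(1056/0.5) = 5.928 m/s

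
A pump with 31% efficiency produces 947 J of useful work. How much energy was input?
W_in = W_out/η = 947/0.31 = 3055 J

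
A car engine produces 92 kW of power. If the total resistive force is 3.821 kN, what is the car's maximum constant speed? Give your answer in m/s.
Convert to SI: F = 3821.0 N
P = Fv ⇒ v = P/F = 92000 W/3821.0 N = 24.08 m/s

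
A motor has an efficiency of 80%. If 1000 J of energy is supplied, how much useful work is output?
W_out = η·W_in = 0.8·1000 = 800.0 J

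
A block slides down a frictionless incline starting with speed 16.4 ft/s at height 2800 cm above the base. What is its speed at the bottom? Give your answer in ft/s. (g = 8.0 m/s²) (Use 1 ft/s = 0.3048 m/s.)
Convert to SI: v₀ = 4.99872 m/s, h = 28.0 m
½mv₀² + mgh = ½mv² ⇒ v = √(v₀² + 2gh) = √(4.99872² + 2·8.0·28.0) = 21.7483 m/s = 71.35 ft/s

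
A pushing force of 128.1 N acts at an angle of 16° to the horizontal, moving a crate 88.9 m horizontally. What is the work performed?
W = F·d·cosθ = (128.1)(88.9)cos(16°) = 10950 J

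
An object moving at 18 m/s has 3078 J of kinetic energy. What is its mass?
m = 2·KE/v² = 2·3078/(18)² = 19.0 kg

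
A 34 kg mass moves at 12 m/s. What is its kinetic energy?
KE = ½mv² = ½(34)(12)² = 2448.0 J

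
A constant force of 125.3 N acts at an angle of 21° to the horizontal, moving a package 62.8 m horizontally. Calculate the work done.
W = F·d·cosθ = (125.3)(62.8)cos(21°) = 7346 J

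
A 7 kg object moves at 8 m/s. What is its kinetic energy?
KE = ½mv² = ½(7)(8)² = 224.0 J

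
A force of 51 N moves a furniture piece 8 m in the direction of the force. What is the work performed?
W = F·d = (51)(8) = 408.0 J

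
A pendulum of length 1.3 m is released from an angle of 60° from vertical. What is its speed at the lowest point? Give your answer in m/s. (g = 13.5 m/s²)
h = L(1 − cosθ) = 1.3(1 − cos60°) = 0.65 m
v = √(2gh) = √(2·13.5·0.65) = 4.189 m/s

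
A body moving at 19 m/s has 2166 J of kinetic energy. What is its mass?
m = 2·KE/v² = 2·2166/(19)² = 12.0 kg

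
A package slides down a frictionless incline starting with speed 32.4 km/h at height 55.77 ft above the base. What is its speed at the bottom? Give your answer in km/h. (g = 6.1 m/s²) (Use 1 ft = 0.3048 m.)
Convert to SI: v₀ = 9.0 m/s, h = 16.9987 m
½mv₀² + mgh = ½mv² ⇒ v = √(v₀² + 2gh) = √(9.0² + 2·6.1·16.9987) = 16.9819 m/s = 61.13 km/h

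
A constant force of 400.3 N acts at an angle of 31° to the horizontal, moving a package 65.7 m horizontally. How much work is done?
W = F·d·cosθ = (400.3)(65.7)cos(31°) = 22540 J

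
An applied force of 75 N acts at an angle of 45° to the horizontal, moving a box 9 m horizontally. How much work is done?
W = F·d·cosθ = (75)(9)cos(45°) = 477.3 J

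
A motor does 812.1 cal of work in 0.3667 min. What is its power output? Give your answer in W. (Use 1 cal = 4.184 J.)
Convert to SI: W = 3397.83 J, t = 22.002 s
P = W/t = 3397.83/22.002 = 154.4 W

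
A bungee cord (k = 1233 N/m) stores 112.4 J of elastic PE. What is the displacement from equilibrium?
x = √(2·PE/k) = √(2·112.4/1233) = 0.427 m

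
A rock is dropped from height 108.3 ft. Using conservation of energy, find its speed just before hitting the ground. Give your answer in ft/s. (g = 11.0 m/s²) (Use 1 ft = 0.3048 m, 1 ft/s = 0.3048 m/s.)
Convert to SI: h = 33.0098 m
mgh = ½mv² ⇒ v = √(2gh) = √(2·11.0·33.0098) = 26.9484 m/s = 88.41 ft/s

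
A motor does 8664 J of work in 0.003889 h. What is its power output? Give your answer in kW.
Convert to SI: W = 8664.0 J, t = 14.0004 s
P = W/t = 8664.0/14.0004 = 618.839 W = 0.6188 kW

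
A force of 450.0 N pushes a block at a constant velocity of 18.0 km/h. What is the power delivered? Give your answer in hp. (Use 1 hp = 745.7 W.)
Convert to SI: F = 450.0 N, v = 5.0 m/s
P = Fv = (450.0)(5.0) = 2250.0 W = 3.017 hp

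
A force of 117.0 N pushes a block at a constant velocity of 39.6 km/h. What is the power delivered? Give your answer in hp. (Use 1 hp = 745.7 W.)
Convert to SI: F = 117.0 N, v = 11.0 m/s
P = Fv = (117.0)(11.0) = 1287.0 W = 1.726 hp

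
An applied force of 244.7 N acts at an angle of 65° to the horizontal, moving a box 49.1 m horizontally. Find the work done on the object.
W = F·d·cosθ = (244.7)(49.1)cos(65°) = 5078 J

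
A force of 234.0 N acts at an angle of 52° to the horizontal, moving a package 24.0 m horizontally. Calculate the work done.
W = F·d·cosθ = (234.0)(24.0)cos(52°) = 3458 J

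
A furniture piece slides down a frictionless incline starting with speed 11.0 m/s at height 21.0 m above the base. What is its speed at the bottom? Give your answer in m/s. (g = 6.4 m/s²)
½mv₀² + mgh = ½mv² ⇒ v = √(v₀² + 2gh) = √(11.0² + 2·6.4·21.0) = 19.74 m/s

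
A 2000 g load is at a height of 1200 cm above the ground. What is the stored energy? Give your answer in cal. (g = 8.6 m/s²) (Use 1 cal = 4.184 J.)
Convert to SI: m = 2.0 kg, h = 12.0 m
PE = mgh = (2.0)(8.6)(12.0) = 206.4 J = 49.33 cal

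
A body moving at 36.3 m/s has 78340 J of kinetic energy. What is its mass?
m = 2·KE/v² = 2·78340/(36.3)² = 118.9 kg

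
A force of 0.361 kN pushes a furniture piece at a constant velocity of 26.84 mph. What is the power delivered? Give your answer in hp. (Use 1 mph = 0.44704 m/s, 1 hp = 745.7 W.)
Convert to SI: F = 361.0 N, v = 11.9986 m/s
P = Fv = (361.0)(11.9986) = 4331.48 W = 5.809 hp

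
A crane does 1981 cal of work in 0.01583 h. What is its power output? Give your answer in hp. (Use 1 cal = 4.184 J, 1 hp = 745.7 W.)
Convert to SI: W = 8288.5 J, t = 56.988 s
P = W/t = 8288.5/56.988 = 145.443 W = 0.195 hp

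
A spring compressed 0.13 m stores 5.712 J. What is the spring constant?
k = 2·PE/x² = 2·5.712/(0.13)² = 676.0 N/m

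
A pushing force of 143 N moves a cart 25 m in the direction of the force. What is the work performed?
W = F·d = (143)(25) = 3575 J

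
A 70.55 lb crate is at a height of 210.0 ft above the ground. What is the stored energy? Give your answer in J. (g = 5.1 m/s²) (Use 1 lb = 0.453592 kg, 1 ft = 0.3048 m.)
Convert to SI: m = 32.0009 kg, h = 64.008 m
PE = mgh = (32.0009)(5.1)(64.008) = 10450 J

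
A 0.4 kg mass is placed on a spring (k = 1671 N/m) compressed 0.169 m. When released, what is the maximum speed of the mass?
½kx² = ½mv² ⇒ v = x√(k/m) = (0.169)√(1671/0.4) = 10.92 m/s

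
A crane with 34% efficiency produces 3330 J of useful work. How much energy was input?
W_in = W_out/η = 3330/0.34 = 9794 J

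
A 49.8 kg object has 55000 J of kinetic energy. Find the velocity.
v = √(2·KE/m) = √(2·55000/49.8) = 47.0 m/s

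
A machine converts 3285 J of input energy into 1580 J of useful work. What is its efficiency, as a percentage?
η = W_out/W_in = 1580/3285 = 48.1%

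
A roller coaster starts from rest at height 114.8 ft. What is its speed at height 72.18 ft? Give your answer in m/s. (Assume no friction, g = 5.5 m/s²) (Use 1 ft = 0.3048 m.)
Convert to SI: h₁−h₂ = 12.9906 m
mgh₁ = mgh₂ + ½mv² ⇒ v = √(2g(h₁−h₂)) = √(2·5.5·12.9906) = 11.95 m/s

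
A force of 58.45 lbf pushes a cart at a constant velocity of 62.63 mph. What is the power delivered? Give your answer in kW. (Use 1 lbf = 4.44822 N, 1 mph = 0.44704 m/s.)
Convert to SI: F = 259.998 N, v = 27.9981 m/s
P = Fv = (259.998)(27.9981) = 7279.47 W = 7.279 kW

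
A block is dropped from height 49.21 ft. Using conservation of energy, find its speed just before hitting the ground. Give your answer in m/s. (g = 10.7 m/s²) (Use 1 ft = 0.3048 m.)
Convert to SI: h = 14.9992 m
mgh = ½mv² ⇒ v = √(2gh) = √(2·10.7·14.9992) = 17.92 m/s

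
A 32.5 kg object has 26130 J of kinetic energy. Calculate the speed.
v = √(2·KE/m) = √(2·26130/32.5) = 40.1 m/s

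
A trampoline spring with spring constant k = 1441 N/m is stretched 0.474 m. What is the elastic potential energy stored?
PE = ½kx² = ½(1441)(0.474)² = 161.9 J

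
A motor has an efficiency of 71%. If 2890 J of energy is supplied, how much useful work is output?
W_out = η·W_in = 0.71·2890 = 2051.9 J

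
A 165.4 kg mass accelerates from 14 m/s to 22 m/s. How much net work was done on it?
W = ΔKE = ½m(v₂² − v₁²) = ½(165.4)(22² − 14²) = 23817.6 J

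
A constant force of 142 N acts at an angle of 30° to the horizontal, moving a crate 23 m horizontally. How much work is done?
W = F·d·cosθ = (142)(23)cos(30°) = 2828 J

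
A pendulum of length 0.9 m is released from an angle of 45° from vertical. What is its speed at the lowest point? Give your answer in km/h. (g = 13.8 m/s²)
h = L(1 − cosθ) = 0.9(1 − cos45°) = 0.263604 m
v = √(2gh) = √(2·13.8·0.263604) = 2.69731 m/s = 9.71 km/h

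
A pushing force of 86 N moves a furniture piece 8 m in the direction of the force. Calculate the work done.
W = F·d = (86)(8) = 688.0 J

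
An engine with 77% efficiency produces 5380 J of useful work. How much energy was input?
W_in = W_out/η = 5380/0.77 = 6987 J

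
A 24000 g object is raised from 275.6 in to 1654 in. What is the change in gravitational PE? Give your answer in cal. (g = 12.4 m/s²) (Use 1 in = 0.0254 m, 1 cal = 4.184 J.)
Convert to SI: m = 24.0 kg, Δh = 35.0114 m
ΔPE = mgΔh = (24.0)(12.4)(35.0114) = 10419.4 J = 2490 cal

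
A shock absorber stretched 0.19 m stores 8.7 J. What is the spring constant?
k = 2·PE/x² = 2·8.7/(0.19)² = 482.0 N/m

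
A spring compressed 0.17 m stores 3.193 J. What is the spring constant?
k = 2·PE/x² = 2·3.193/(0.17)² = 221.0 N/m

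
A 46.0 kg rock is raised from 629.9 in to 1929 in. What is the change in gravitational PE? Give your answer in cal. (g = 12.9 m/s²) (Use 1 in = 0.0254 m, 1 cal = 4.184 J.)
Convert to SI: m = 46.0 kg, Δh = 32.9971 m
ΔPE = mgΔh = (46.0)(12.9)(32.9971) = 19580.5 J = 4680 cal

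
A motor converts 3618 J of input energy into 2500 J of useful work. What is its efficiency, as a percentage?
η = W_out/W_in = 2500/3618 = 69.1%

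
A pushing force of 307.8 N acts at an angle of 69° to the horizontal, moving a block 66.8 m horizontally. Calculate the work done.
W = F·d·cosθ = (307.8)(66.8)cos(69°) = 7368 J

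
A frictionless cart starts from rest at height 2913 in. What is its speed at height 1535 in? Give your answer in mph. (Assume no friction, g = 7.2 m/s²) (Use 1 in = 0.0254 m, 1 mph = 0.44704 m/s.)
Convert to SI: h₁−h₂ = 35.0012 m
mgh₁ = mgh₂ + ½mv² ⇒ v = √(2g(h₁−h₂)) = √(2·7.2·35.0012) = 22.4503 m/s = 50.22 mph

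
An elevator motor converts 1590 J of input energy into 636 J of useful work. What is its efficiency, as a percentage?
η = W_out/W_in = 636/1590 = 40.0%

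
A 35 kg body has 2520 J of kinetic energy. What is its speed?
v = √(2·KE/m) = √(2·2520/35) = 12.0 m/s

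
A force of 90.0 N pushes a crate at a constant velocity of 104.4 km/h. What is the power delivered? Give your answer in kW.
Convert to SI: F = 90.0 N, v = 29.0 m/s
P = Fv = (90.0)(29.0) = 2610.0 W = 2.61 kW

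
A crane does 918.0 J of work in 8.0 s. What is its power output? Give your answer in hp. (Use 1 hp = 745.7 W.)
P = W/t = 918.0/8.0 = 114.75 W = 0.1539 hp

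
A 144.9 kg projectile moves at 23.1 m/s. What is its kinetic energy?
KE = ½mv² = ½(144.9)(23.1)² = 38660 J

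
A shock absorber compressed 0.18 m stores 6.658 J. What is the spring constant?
k = 2·PE/x² = 2·6.658/(0.18)² = 411.0 N/m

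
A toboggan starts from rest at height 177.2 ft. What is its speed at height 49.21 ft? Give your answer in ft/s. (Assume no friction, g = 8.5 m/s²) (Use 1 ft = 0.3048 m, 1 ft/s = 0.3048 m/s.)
Convert to SI: h₁−h₂ = 39.0114 m
mgh₁ = mgh₂ + ½mv² ⇒ v = √(2g(h₁−h₂)) = √(2·8.5·39.0114) = 25.7525 m/s = 84.49 ft/s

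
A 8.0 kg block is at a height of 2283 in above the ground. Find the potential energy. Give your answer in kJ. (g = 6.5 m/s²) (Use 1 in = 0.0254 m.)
Convert to SI: m = 8.0 kg, h = 57.9882 m
PE = mgh = (8.0)(6.5)(57.9882) = 3015.39 J = 3.015 kJ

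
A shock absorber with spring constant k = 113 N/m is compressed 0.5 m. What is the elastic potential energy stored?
PE = ½kx² = ½(113)(0.5)² = 14.13 J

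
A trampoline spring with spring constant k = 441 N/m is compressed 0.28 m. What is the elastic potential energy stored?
PE = ½kx² = ½(441)(0.28)² = 17.29 J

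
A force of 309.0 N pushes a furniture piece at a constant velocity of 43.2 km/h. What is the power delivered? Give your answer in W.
Convert to SI: F = 309.0 N, v = 12.0 m/s
P = Fv = (309.0)(12.0) = 3708 W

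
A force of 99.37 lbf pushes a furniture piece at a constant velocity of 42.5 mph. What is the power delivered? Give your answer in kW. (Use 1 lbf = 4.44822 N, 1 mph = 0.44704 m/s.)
Convert to SI: F = 442.02 N, v = 18.9992 m/s
P = Fv = (442.02)(18.9992) = 8398.02 W = 8.398 kW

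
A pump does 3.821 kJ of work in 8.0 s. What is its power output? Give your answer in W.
Convert to SI: W = 3821.0 J, t = 8.0 s
P = W/t = 3821.0/8.0 = 477.6 W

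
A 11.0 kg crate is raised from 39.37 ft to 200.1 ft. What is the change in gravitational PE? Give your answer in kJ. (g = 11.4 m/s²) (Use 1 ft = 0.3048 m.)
Convert to SI: m = 11.0 kg, Δh = 48.9905 m
ΔPE = mgΔh = (11.0)(11.4)(48.9905) = 6143.41 J = 6.143 kJ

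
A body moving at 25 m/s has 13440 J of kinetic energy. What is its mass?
m = 2·KE/v² = 2·13440/(25)² = 43.01 kg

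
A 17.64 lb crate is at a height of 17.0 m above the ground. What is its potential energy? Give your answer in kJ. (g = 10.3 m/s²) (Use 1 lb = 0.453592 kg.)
Convert to SI: m = 8.00136 kg, h = 17.0 m
PE = mgh = (8.00136)(10.3)(17.0) = 1401.04 J = 1.401 kJ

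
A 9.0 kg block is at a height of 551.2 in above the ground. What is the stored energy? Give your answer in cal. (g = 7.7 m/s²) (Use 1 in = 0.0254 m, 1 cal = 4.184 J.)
Convert to SI: m = 9.0 kg, h = 14.0005 m
PE = mgh = (9.0)(7.7)(14.0005) = 970.233 J = 231.9 cal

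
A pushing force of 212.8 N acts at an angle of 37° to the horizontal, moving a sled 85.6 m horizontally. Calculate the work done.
W = F·d·cosθ = (212.8)(85.6)cos(37°) = 14550 J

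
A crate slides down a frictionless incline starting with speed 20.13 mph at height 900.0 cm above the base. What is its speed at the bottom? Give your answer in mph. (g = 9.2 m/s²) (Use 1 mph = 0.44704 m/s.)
Convert to SI: v₀ = 8.99892 m/s, h = 9.0 m
½mv₀² + mgh = ½mv² ⇒ v = √(v₀² + 2gh) = √(8.99892² + 2·9.2·9.0) = 15.7029 m/s = 35.13 mph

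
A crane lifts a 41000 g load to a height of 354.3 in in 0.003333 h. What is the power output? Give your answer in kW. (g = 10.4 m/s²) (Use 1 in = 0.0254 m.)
Convert to SI: m = 41.0 kg, h = 8.99922 m, t = 11.9988 s
P = mgh/t = (41.0)(10.4)(8.99922)/11.9988 = 319.804 W = 0.3198 kW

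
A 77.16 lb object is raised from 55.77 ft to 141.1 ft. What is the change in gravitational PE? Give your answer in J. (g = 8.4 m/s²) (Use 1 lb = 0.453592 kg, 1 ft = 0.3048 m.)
Convert to SI: m = 34.9992 kg, Δh = 26.0086 m
ΔPE = mgΔh = (34.9992)(8.4)(26.0086) = 7646 J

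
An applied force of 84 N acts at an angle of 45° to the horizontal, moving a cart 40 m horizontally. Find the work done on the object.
W = F·d·cosθ = (84)(40)cos(45°) = 2376 J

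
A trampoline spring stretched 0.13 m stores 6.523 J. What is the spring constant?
k = 2·PE/x² = 2·6.523/(0.13)² = 772.0 N/m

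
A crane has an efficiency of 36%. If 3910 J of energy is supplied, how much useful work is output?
W_out = η·W_in = 0.36·3910 = 1407.6 J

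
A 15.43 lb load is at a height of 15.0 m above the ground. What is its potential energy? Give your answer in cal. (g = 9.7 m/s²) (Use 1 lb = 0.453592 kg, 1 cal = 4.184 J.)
Convert to SI: m = 6.99892 kg, h = 15.0 m
PE = mgh = (6.99892)(9.7)(15.0) = 1018.34 J = 243.4 cal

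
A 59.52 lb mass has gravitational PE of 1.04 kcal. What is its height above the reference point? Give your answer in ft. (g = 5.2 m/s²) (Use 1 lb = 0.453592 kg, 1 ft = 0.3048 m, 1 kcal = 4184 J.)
Convert to SI: m = 26.9978 kg, PE = 4351.36 J
h = PE/(mg) = 4351.36/(26.9978·5.2) = 30.9951 m = 101.7 ft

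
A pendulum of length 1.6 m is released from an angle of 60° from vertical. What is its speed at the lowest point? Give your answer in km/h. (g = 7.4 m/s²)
h = L(1 − cosθ) = 1.6(1 − cos60°) = 0.8 m
v = √(2gh) = √(2·7.4·0.8) = 3.44093 m/s = 12.39 km/h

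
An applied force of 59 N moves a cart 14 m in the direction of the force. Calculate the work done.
W = F·d = (59)(14) = 826.0 J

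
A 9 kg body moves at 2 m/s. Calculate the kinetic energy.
KE = ½mv² = ½(9)(2)² = 18.0 J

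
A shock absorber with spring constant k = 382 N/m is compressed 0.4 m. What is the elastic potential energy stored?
PE = ½kx² = ½(382)(0.4)² = 30.56 J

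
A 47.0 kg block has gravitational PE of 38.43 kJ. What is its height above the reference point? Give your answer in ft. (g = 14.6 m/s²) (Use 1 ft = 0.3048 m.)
Convert to SI: m = 47.0 kg, PE = 38430.0 J
h = PE/(mg) = 38430.0/(47.0·14.6) = 56.0041 m = 183.7 ft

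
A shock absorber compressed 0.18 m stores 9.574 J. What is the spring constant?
k = 2·PE/x² = 2·9.574/(0.18)² = 591.0 N/m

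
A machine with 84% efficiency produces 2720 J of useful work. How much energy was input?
W_in = W_out/η = 2720/0.84 = 3238 J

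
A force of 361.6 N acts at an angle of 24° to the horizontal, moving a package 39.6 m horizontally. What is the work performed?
W = F·d·cosθ = (361.6)(39.6)cos(24°) = 13080 J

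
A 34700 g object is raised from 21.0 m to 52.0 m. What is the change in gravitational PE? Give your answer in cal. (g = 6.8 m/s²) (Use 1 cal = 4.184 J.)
Convert to SI: m = 34.7 kg, Δh = 31.0 m
ΔPE = mgΔh = (34.7)(6.8)(31.0) = 7314.76 J = 1748 cal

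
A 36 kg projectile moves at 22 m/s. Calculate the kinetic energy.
KE = ½mv² = ½(36)(22)² = 8712.0 J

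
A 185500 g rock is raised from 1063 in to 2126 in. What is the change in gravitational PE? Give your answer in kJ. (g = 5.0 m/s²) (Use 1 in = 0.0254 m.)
Convert to SI: m = 185.5 kg, Δh = 27.0002 m
ΔPE = mgΔh = (185.5)(5.0)(27.0002) = 25042.7 J = 25.04 kJ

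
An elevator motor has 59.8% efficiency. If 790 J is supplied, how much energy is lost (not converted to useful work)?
W_lost = W_in(1 − η) = 790·(1 − 0.598) = 317.6 J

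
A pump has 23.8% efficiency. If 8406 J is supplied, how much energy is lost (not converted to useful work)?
W_lost = W_in(1 − η) = 8406·(1 − 0.238) = 6405 J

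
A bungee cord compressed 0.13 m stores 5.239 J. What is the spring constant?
k = 2·PE/x² = 2·5.239/(0.13)² = 620.0 N/m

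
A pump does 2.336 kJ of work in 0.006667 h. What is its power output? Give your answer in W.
Convert to SI: W = 2336.0 J, t = 24.0012 s
P = W/t = 2336.0/24.0012 = 97.33 W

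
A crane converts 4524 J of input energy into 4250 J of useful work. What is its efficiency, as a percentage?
η = W_out/W_in = 4250/4524 = 93.94%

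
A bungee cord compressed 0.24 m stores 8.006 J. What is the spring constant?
k = 2·PE/x² = 2·8.006/(0.24)² = 278.0 N/m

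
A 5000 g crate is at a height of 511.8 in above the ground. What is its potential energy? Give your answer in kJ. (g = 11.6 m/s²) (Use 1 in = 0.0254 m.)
Convert to SI: m = 5.0 kg, h = 12.9997 m
PE = mgh = (5.0)(11.6)(12.9997) = 753.984 J = 0.754 kJ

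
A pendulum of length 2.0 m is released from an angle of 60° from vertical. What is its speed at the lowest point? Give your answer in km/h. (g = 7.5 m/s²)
h = L(1 − cosθ) = 2.0(1 − cos60°) = 1.0 m
v = √(2gh) = √(2·7.5·1.0) = 3.87298 m/s = 13.94 km/h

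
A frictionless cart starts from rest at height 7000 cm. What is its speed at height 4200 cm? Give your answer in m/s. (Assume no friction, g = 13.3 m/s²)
Convert to SI: h₁−h₂ = 28.0 m
mgh₁ = mgh₂ + ½mv² ⇒ v = √(2g(h₁−h₂)) = √(2·13.3·28.0) = 27.29 m/s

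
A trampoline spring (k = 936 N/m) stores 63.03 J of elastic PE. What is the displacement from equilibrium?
x = √(2·PE/k) = √(2·63.03/936) = 0.367 m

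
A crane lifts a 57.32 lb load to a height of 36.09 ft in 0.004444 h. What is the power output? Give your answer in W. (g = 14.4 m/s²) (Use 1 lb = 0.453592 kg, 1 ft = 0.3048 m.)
Convert to SI: m = 25.9999 kg, h = 11.0002 m, t = 15.9984 s
P = mgh/t = (25.9999)(14.4)(11.0002)/15.9984 = 257.4 W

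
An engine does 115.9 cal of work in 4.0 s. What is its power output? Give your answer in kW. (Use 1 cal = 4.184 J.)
Convert to SI: W = 484.926 J, t = 4.0 s
P = W/t = 484.926/4.0 = 121.231 W = 0.1212 kW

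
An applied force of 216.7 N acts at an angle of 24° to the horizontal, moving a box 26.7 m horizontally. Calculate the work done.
W = F·d·cosθ = (216.7)(26.7)cos(24°) = 5286 J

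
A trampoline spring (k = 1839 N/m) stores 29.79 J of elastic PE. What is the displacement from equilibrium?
x = √(2·PE/k) = √(2·29.79/1839) = 0.18 m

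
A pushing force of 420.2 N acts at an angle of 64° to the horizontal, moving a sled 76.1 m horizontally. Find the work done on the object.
W = F·d·cosθ = (420.2)(76.1)cos(64°) = 14020 J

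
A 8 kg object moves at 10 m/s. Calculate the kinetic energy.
KE = ½mv² = ½(8)(10)² = 400.0 J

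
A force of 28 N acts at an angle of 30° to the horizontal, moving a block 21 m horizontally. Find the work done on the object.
W = F·d·cosθ = (28)(21)cos(30°) = 509.2 J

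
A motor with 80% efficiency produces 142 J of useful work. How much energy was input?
W_in = W_out/η = 142/0.8 = 177.5 J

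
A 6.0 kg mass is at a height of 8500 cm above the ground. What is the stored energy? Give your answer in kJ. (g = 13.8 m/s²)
Convert to SI: m = 6.0 kg, h = 85.0 m
PE = mgh = (6.0)(13.8)(85.0) = 7038.0 J = 7.038 kJ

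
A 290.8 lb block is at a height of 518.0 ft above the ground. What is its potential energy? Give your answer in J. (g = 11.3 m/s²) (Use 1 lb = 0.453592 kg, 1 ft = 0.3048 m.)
Convert to SI: m = 131.905 kg, h = 157.886 m
PE = mgh = (131.905)(11.3)(157.886) = 235300 J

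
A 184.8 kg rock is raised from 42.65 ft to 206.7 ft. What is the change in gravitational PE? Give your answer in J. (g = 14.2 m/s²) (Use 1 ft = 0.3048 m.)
Convert to SI: m = 184.8 kg, Δh = 50.0024 m
ΔPE = mgΔh = (184.8)(14.2)(50.0024) = 131200 J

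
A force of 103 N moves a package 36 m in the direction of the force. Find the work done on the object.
W = F·d = (103)(36) = 3708 J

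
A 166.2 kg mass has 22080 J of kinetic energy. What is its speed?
v = √(2·KE/m) = √(2·22080/166.2) = 16.3 m/s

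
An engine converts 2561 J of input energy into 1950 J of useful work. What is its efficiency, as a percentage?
η = W_out/W_in = 1950/2561 = 76.14%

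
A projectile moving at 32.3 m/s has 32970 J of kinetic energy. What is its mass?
m = 2·KE/v² = 2·32970/(32.3)² = 63.2 kg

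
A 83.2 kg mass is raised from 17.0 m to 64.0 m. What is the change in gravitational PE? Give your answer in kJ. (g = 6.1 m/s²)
ΔPE = mgΔh = (83.2)(6.1)(47.0) = 23853.4 J = 23.85 kJ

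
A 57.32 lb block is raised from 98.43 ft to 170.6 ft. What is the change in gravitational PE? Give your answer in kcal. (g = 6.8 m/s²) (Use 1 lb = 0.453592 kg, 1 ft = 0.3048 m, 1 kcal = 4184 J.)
Convert to SI: m = 25.9999 kg, Δh = 21.9974 m
ΔPE = mgΔh = (25.9999)(6.8)(21.9974) = 3889.13 J = 0.9295 kcal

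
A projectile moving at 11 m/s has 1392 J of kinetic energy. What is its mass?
m = 2·KE/v² = 2·1392/(11)² = 23.01 kg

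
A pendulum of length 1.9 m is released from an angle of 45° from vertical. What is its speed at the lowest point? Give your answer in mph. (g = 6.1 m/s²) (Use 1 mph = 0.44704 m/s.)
h = L(1 − cosθ) = 1.9(1 − cos45°) = 0.556497 m
v = √(2gh) = √(2·6.1·0.556497) = 2.60562 m/s = 5.829 mph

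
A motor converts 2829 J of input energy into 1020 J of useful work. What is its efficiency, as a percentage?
η = W_out/W_in = 1020/2829 = 36.06%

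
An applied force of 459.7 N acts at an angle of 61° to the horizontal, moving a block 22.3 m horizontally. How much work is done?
W = F·d·cosθ = (459.7)(22.3)cos(61°) = 4970 J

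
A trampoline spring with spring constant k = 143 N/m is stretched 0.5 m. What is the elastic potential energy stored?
PE = ½kx² = ½(143)(0.5)² = 17.88 J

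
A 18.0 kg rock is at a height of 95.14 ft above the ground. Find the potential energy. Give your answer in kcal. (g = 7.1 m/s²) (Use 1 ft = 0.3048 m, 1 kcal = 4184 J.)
Convert to SI: m = 18.0 kg, h = 28.9987 m
PE = mgh = (18.0)(7.1)(28.9987) = 3706.03 J = 0.8858 kcal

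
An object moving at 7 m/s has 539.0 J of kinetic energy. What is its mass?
m = 2·KE/v² = 2·539.0/(7)² = 22.0 kg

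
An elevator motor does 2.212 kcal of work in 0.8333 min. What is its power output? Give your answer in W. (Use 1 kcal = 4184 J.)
Convert to SI: W = 9255.01 J, t = 49.998 s
P = W/t = 9255.01/49.998 = 185.1 W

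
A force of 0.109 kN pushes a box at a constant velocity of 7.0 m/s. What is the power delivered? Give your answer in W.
Convert to SI: F = 109.0 N, v = 7.0 m/s
P = Fv = (109.0)(7.0) = 763.0 W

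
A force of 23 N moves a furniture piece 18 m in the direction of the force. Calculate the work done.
W = F·d = (23)(18) = 414.0 J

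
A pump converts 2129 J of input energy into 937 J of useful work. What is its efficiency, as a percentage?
η = W_out/W_in = 937/2129 = 44.01%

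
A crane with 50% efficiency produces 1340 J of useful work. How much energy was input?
W_in = W_out/η = 1340/0.5 = 2680 J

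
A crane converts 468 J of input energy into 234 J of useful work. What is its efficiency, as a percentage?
η = W_out/W_in = 234/468 = 50.0%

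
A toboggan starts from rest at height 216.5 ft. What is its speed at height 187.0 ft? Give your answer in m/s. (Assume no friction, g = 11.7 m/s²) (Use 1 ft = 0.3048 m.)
Convert to SI: h₁−h₂ = 8.9916 m
mgh₁ = mgh₂ + ½mv² ⇒ v = √(2g(h₁−h₂)) = √(2·11.7·8.9916) = 14.51 m/s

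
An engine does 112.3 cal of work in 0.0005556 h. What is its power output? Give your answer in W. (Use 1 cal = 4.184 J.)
Convert to SI: W = 469.863 J, t = 2.00016 s
P = W/t = 469.863/2.00016 = 234.9 W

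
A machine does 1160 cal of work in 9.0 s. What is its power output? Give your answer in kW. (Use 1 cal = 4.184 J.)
Convert to SI: W = 4853.44 J, t = 9.0 s
P = W/t = 4853.44/9.0 = 539.271 W = 0.5393 kW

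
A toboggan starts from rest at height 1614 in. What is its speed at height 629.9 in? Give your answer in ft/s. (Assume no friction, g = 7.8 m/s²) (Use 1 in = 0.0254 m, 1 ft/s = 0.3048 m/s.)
Convert to SI: h₁−h₂ = 24.9961 m
mgh₁ = mgh₂ + ½mv² ⇒ v = √(2g(h₁−h₂)) = √(2·7.8·24.9961) = 19.7469 m/s = 64.79 ft/s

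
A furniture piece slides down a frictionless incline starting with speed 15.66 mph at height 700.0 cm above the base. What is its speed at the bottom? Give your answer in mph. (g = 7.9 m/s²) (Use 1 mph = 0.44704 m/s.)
Convert to SI: v₀ = 7.00065 m/s, h = 7.0 m
½mv₀² + mgh = ½mv² ⇒ v = √(v₀² + 2gh) = √(7.00065² + 2·7.9·7.0) = 12.6336 m/s = 28.26 mph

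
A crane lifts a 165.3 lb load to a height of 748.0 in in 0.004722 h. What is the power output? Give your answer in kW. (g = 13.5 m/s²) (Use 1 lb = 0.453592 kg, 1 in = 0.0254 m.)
Convert to SI: m = 74.9788 kg, h = 18.9992 m, t = 16.9992 s
P = mgh/t = (74.9788)(13.5)(18.9992)/16.9992 = 1131.3 W = 1.131 kW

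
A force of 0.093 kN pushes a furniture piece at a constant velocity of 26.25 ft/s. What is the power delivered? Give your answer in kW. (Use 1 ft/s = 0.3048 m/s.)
Convert to SI: F = 93.0 N, v = 8.001 m/s
P = Fv = (93.0)(8.001) = 744.093 W = 0.7441 kW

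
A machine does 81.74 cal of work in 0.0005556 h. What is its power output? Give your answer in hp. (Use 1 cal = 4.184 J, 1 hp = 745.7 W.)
Convert to SI: W = 342.0 J, t = 2.00016 s
P = W/t = 342.0/2.00016 = 170.986 W = 0.2293 hp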